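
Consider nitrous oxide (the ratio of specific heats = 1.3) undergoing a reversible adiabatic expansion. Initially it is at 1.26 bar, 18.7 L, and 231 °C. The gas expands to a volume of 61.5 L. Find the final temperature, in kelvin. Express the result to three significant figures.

T₂ ≈ 353 K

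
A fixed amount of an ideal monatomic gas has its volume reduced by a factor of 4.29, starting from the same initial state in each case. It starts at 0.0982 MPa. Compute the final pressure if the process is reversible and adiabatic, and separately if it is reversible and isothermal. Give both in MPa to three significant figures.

adiabatic: 1.11 MPa; isothermal: 0.421 MPa

For a monatomic ideal gas γ = 5/3.
Isothermal: P₂ = P₁(V₁/V₂) = 0.0982×4.29 = 0.4213 MPa.
Adiabatic: P₂ = P₁(V₁/V₂)^γ = 0.0982×4.29^(5/3) = 1.112 MPa.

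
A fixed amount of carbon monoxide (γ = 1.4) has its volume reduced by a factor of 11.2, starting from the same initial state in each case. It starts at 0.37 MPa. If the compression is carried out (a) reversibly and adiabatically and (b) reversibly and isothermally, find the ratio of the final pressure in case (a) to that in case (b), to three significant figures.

Isothermal: P_b = P₁(V₁/V₂) = 0.37×11.2.
Adiabatic: P_a = P₁(V₁/V₂)^γ = 0.37×11.2^(1.4).
P_a/P_b = (V₁/V₂)^(γ−1) = 11.2^(0.4) = 2.628.

P_adiabatic / P_isothermal ≈ 2.63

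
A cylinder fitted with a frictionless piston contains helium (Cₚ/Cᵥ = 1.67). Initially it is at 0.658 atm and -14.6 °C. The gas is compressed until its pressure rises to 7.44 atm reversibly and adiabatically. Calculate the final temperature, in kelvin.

Along an adiabat T P^((1−γ)/γ) is constant, so T₂ = T₁ (P₂/P₁)^((γ−1)/γ).
T₁ = -14.6 °C = 258.5 K.
T₂ = 258.5 × (7.44/0.658)^(0.401) = 684.1 K.

T₂ ≈ 684 K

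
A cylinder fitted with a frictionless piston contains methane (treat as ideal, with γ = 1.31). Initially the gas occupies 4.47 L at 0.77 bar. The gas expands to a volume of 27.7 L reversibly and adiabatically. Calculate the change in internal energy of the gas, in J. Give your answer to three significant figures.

ΔU ≈ -480 J

P₂ = P₁(V₁/V₂)^γ = 0.77×(4.47/27.7)^(1.31) = 0.07059 bar.
For a reversible adiabat, W_by_gas = (P₁V₁ − P₂V₂)/(γ−1).
W_by = (77000×0.00447 − 7059×0.0277) / (0.31) = 479.5 J.
Q = 0 ⇒ ΔU = −W_by = -479.5 J.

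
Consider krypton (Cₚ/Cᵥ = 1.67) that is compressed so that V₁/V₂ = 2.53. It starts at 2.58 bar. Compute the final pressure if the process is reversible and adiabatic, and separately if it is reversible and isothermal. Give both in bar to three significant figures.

Isothermal: P₂ = P₁(V₁/V₂) = 2.58×2.53 = 6.527 bar.
Adiabatic: P₂ = P₁(V₁/V₂)^γ = 2.58×2.53^(1.67) = 12.16 bar.

adiabatic: 12.2 bar; isothermal: 6.53 bar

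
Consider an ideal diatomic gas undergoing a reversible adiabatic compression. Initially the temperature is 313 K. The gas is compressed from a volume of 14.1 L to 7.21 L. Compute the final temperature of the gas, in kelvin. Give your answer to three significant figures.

Adiabatic: T₁V₁^(γ−1) = T₂V₂^(γ−1) ⇒ T₂ = T₁ (V₁/V₂)^(γ−1).
For a diatomic ideal gas γ = 7/5, so γ−1 = 2/5.
T₂ = 313 × (14.1/7.21)^(2/5) = 409.3 K.

T₂ ≈ 409 K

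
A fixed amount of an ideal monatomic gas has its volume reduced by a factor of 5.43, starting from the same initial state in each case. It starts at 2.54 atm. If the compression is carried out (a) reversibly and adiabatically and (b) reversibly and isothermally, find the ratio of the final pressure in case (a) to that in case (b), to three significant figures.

P_adiabatic / P_isothermal ≈ 3.09

For a monatomic ideal gas γ = 5/3.
Isothermal: P_b = P₁(V₁/V₂) = 2.54×5.43.
Adiabatic: P_a = P₁(V₁/V₂)^γ = 2.54×5.43^(5/3).
P_a/P_b = (V₁/V₂)^(γ−1) = 5.43^(2/3) = 3.089.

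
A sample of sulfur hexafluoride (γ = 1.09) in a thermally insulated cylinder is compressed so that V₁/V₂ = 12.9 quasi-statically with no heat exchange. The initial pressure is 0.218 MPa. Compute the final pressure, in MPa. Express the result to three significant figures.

P₂ ≈ 3.54 MPa

Since PV^γ is constant along a reversible adiabat, P₂ = P₁ (V₁/V₂)^γ.
P₂ = 0.218 × 12.9^(1.09) = 3.54 MPa.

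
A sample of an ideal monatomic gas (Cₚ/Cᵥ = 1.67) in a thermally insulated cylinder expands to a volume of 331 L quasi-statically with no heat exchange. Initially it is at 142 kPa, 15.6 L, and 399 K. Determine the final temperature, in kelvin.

T₂ ≈ 51.5 K

Adiabatic: T₁V₁^(γ−1) = T₂V₂^(γ−1) ⇒ T₂ = T₁ (V₁/V₂)^(γ−1).
T₂ = 399 × (15.6/331)^(0.67) = 51.53 K.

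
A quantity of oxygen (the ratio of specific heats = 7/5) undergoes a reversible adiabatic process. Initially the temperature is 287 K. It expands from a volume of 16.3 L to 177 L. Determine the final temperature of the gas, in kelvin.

T₂ ≈ 111 K

Adiabatic: T₁V₁^(γ−1) = T₂V₂^(γ−1) ⇒ T₂ = T₁ (V₁/V₂)^(γ−1).
T₂ = 287 × (16.3/177)^(2/5) = 110.6 K.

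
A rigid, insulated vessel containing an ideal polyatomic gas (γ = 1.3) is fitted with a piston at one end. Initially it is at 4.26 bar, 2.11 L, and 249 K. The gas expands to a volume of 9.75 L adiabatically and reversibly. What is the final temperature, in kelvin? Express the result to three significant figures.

T₂ ≈ 157 K

Adiabatic: T₁V₁^(γ−1) = T₂V₂^(γ−1) ⇒ T₂ = T₁ (V₁/V₂)^(γ−1).
T₂ = 249 × (2.11/9.75)^(0.3) = 157.3 K.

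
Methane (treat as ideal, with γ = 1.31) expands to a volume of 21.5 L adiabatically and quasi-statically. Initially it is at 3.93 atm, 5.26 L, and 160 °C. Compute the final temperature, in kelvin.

Adiabatic: T₁V₁^(γ−1) = T₂V₂^(γ−1) ⇒ T₂ = T₁ (V₁/V₂)^(γ−1).
T₁ = 160 °C = 433.1 K.
T₂ = 433.1 × (5.26/21.5)^(0.31) = 280 K.

T₂ ≈ 280 K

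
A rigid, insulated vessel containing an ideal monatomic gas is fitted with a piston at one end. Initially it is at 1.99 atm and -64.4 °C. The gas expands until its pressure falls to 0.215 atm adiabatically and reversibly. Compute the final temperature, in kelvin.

T₂ ≈ 85.7 K

Along an adiabat T P^((1−γ)/γ) is constant, so T₂ = T₁ (P₂/P₁)^((γ−1)/γ).
For a monatomic ideal gas γ = 5/3, so (γ−1)/γ = 2/5.
T₁ = -64.4 °C = 208.7 K.
T₂ = 208.7 × (0.215/1.99)^(2/5) = 85.72 K.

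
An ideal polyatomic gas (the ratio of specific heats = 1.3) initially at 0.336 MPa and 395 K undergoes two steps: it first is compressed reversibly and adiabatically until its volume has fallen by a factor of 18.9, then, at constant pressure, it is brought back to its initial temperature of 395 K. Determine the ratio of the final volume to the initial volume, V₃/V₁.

Adiabatic step: V₂/V₁ = 0.05291; T₂ = T₁·18.9^(0.3) = 954 K.
Isobaric step: V₃/V₂ = T₃/T₂ = 395/954.
V₃/V₁ = (V₂/V₁)(V₃/V₂) = 0.05291 × (395/954) = 0.02191.

V₃/V₁ ≈ 0.0219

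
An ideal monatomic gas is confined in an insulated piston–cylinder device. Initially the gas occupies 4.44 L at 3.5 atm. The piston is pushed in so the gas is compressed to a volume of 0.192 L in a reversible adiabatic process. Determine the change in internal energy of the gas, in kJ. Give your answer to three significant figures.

γ = 5/3 for a monatomic ideal gas.
P₂ = P₁(V₁/V₂)^γ = 3.5×(4.44/0.192)^(5/3) = 657 atm.
For a reversible adiabat, W_by_gas = (P₁V₁ − P₂V₂)/(γ−1).
W_by = (354600×0.00444 − 6.657×10^7×0.000192) / (2/3) = -16810 J.
Q = 0 ⇒ ΔU = −W_by = 16810 J.

ΔU ≈ 16.8 kJ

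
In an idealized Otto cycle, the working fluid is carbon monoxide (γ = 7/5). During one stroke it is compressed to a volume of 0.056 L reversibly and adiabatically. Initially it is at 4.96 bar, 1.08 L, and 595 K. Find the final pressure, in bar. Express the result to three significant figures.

P₂ ≈ 312 bar

Adiabatic: P₁V₁^γ = P₂V₂^γ ⇒ P₂ = P₁ (V₁/V₂)^γ.
P₂ = 4.96 × (1.08/0.056)^(7/5) = 312.5 bar.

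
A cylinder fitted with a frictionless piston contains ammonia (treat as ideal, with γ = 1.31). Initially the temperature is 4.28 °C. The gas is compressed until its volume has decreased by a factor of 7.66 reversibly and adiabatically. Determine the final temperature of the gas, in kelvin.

T₂ ≈ 522 K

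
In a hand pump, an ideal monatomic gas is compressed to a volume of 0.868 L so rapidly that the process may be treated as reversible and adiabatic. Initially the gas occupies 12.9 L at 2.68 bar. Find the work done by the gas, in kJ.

W ≈ -26.2 kJ

γ = 5/3 for a monatomic ideal gas.
P₂ = P₁(V₁/V₂)^γ = 2.68×(12.9/0.868)^(5/3) = 240.8 bar.
For a reversible adiabat, W_by_gas = (P₁V₁ − P₂V₂)/(γ−1).
W_by = (268000×0.0129 − 2.408×10^7×0.000868) / (2/3) = -26160 J.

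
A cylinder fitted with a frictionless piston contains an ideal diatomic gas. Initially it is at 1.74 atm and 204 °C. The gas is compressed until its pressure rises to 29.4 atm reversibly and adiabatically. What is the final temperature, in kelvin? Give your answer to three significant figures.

T₂ ≈ 1070 K

Adiabatic: T₂/T₁ = (P₂/P₁)^((γ−1)/γ).
For a diatomic ideal gas γ = 7/5, so (γ−1)/γ = 2/7.
T₁ = 204 °C = 477.1 K.
T₂ = 477.1 × (29.4/1.74)^(2/7) = 1070 K.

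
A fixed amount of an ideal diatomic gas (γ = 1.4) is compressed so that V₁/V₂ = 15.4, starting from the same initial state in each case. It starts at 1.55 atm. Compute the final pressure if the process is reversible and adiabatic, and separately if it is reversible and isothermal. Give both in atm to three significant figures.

adiabatic: 71.3 atm; isothermal: 23.9 atm

Isothermal: P₂ = P₁(V₁/V₂) = 1.55×15.4 = 23.87 atm.
Adiabatic: P₂ = P₁(V₁/V₂)^γ = 1.55×15.4^(1.4) = 71.26 atm.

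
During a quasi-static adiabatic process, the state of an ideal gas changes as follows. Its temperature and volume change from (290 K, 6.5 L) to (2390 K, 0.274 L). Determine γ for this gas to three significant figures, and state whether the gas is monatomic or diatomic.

TV^(γ−1) = const ⇒ γ − 1 = ln(T₂/T₁) / ln(V₁/V₂).
γ = 1 + ln(2390/290) / ln(6.5/0.274) = 1.666.
γ ≈ 1.67 is close to 5/3, so the gas is monatomic.

γ ≈ 1.67; monatomic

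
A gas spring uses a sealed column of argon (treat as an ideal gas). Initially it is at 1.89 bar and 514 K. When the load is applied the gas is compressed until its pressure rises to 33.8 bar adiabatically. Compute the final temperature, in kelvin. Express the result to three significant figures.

T₂ ≈ 1630 K

Along an adiabat T P^((1−γ)/γ) is constant, so T₂ = T₁ (P₂/P₁)^((γ−1)/γ).
For a monatomic ideal gas γ = 5/3, so (γ−1)/γ = 2/5.
T₂ = 514 × (33.8/1.89)^(2/5) = 1629 K.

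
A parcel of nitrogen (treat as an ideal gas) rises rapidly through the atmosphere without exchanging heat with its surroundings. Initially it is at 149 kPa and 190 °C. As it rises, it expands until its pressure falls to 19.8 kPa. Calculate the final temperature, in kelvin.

Adiabatic: T₂/T₁ = (P₂/P₁)^((γ−1)/γ).
For a diatomic ideal gas γ = 7/5, so (γ−1)/γ = 2/7.
T₁ = 190 °C = 463.1 K.
T₂ = 463.1 × (19.8/149)^(2/7) = 260.2 K.

T₂ ≈ 260 K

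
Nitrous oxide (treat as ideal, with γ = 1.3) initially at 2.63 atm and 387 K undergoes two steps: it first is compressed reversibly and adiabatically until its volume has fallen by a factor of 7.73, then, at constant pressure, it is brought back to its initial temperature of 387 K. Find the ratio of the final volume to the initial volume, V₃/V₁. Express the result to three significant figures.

V₃/V₁ ≈ 0.0700

Adiabatic step: V₂/V₁ = 0.1294; T₂ = T₁·7.73^(0.3) = 714.8 K.
Isobaric step: V₃/V₂ = T₃/T₂ = 387/714.8.
V₃/V₁ = (V₂/V₁)(V₃/V₂) = 0.1294 × (387/714.8) = 0.07004.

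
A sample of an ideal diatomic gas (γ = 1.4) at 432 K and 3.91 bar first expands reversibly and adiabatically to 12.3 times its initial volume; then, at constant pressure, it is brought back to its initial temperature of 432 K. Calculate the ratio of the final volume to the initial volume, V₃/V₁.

V₃/V₁ ≈ 33.6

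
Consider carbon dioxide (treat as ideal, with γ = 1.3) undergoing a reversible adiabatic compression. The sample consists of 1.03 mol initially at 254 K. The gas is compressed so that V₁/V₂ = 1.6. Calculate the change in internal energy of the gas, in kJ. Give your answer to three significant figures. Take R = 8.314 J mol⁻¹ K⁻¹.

ΔU ≈ 1.10 kJ

For a reversible adiabat TV^(γ−1) is constant, so T₂ = T₁ (V₁/V₂)^(γ−1).
T₂ = 254 × 1.6^(0.3) = 292.5 K.
Q = 0, so ΔU = W_on_gas = nCᵥΔT with Cᵥ = R/(γ−1) = 27.71 J/(mol·K).
ΔU = 1.03 × 27.71 × (292.5 − 254) = 1098 J.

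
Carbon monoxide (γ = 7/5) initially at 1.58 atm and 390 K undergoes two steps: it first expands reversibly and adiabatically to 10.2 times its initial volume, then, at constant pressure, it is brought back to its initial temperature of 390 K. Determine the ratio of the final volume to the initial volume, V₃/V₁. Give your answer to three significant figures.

V₃/V₁ ≈ 25.8

Adiabatic step: V₂/V₁ = 10.2; T₂ = T₁·(1/10.2)^(2/5) = 154 K.
Isobaric step: V₃/V₂ = T₃/T₂ = 390/154.
V₃/V₁ = (V₂/V₁)(V₃/V₂) = 10.2 × (390/154) = 25.82.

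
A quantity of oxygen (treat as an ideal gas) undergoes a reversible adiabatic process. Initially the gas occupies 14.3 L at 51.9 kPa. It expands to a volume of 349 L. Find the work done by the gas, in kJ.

γ = 7/5 for a diatomic ideal gas.
P₂ = P₁(V₁/V₂)^γ = 51.9×(14.3/349)^(7/5) = 0.5925 kPa.
For a reversible adiabat, W_by_gas = (P₁V₁ − P₂V₂)/(γ−1).
W_by = (51900×0.0143 − 592.5×0.349) / (2/5) = 1338 J.

W ≈ 1.34 kJ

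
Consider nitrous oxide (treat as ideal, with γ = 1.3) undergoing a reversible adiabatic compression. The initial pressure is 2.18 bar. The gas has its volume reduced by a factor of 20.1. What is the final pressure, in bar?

P₂ ≈ 108 bar

Since PV^γ is constant along a reversible adiabat, P₂ = P₁ (V₁/V₂)^γ.
P₂ = 2.18 × 20.1^(1.3) = 107.8 bar.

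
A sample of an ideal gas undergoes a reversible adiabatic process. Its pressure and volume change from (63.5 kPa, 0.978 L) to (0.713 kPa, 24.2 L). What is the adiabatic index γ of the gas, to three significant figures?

PV^γ = const ⇒ γ = ln(P₂/P₁) / ln(V₁/V₂).
γ = ln(0.713/63.5) / ln(0.978/24.2) = 1.399.

γ ≈ 1.40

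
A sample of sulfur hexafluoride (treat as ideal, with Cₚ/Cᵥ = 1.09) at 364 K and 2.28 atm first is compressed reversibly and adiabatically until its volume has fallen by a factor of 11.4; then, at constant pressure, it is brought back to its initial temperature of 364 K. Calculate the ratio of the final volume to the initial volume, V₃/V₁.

V₃/V₁ ≈ 0.0705

Adiabatic step: V₂/V₁ = 0.08772; T₂ = T₁·11.4^(0.09) = 453.1 K.
Isobaric step: V₃/V₂ = T₃/T₂ = 364/453.1.
V₃/V₁ = (V₂/V₁)(V₃/V₂) = 0.08772 × (364/453.1) = 0.07047.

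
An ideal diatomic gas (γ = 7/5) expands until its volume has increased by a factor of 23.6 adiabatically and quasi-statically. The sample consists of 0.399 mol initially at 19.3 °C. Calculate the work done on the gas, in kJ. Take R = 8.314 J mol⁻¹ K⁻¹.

W ≈ -1.74 kJ

For a reversible adiabat TV^(γ−1) is constant, so T₂ = T₁ (V₁/V₂)^(γ−1).
T₁ = 19.3 °C = 292.4 K.
T₂ = 292.4 × (1/23.6)^(2/5) = 82.58 K.
Q = 0, so ΔU = W_on_gas = nCᵥΔT with Cᵥ = R/(γ−1) = 20.79 J/(mol·K).
ΔU = 0.399 × 20.79 × (82.58 − 292.4) = -1740 J.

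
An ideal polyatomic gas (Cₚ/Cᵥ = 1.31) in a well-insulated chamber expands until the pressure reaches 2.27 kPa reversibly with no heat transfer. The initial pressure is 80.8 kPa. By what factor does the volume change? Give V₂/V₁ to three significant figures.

V₂/V₁ ≈ 15.3

From PV^γ = const, V₂/V₁ = (P₁/P₂)^(1/γ).
V₂/V₁ = (80.8/2.27)^(0.763) = 15.28.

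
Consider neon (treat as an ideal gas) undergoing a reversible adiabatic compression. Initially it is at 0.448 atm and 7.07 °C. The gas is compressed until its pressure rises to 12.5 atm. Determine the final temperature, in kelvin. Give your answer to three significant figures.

Adiabatic: T₂/T₁ = (P₂/P₁)^((γ−1)/γ).
For a monatomic ideal gas γ = 5/3, so (γ−1)/γ = 2/5.
T₁ = 7.07 °C = 280.2 K.
T₂ = 280.2 × (12.5/0.448)^(2/5) = 1061 K.

T₂ ≈ 1060 K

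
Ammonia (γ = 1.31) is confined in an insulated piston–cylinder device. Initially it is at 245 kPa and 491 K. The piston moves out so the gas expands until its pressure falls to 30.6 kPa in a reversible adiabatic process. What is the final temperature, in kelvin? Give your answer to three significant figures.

Adiabatic: T₂/T₁ = (P₂/P₁)^((γ−1)/γ).
T₂ = 491 × (30.6/245)^(0.237) = 300.1 K.

T₂ ≈ 300 K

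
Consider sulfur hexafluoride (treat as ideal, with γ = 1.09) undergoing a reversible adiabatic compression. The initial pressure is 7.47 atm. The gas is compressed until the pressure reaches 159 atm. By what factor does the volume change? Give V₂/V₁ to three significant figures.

From PV^γ = const, V₂/V₁ = (P₁/P₂)^(1/γ).
V₂/V₁ = (7.47/159)^(0.917) = 0.06048.

V₂/V₁ ≈ 0.0605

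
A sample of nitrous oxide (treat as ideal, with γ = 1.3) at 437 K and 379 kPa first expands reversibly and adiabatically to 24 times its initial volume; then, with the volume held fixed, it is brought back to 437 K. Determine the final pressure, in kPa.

P₃ ≈ 15.8 kPa

Adiabatic step (PV^γ = const): P₂ = 379×(1/24)^(1.3) = 6.086 kPa; T₂ = 437×(1/24)^(0.3) = 168.4 K.
Isochoric: P₃ = P₂(T₃/T₂) = 6.086 × (437/168.4) = 15.79 kPa.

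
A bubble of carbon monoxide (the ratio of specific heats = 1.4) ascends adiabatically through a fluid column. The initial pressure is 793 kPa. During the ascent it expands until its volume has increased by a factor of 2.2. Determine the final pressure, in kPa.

P₂ ≈ 263 kPa

Adiabatic: P₁V₁^γ = P₂V₂^γ ⇒ P₂ = P₁ (V₁/V₂)^γ.
P₂ = 793 × (1/2.2)^(1.4) = 263 kPa.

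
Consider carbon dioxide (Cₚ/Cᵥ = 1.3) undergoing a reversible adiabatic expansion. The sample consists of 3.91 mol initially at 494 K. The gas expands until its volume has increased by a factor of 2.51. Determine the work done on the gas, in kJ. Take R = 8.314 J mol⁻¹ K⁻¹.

W ≈ -12.9 kJ

Adiabatic: T₁V₁^(γ−1) = T₂V₂^(γ−1) ⇒ T₂ = T₁ (V₁/V₂)^(γ−1).
T₂ = 494 × (1/2.51)^(0.3) = 374.8 K.
Q = 0, so ΔU = W_on_gas = nCᵥΔT with Cᵥ = R/(γ−1) = 27.71 J/(mol·K).
ΔU = 3.91 × 27.71 × (374.8 − 494) = -12910 J.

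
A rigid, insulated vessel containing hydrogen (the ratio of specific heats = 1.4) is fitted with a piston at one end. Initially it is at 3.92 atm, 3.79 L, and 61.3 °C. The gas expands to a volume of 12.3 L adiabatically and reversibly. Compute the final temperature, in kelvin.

Adiabatic: T₁V₁^(γ−1) = T₂V₂^(γ−1) ⇒ T₂ = T₁ (V₁/V₂)^(γ−1).
T₁ = 61.3 °C = 334.4 K.
T₂ = 334.4 × (3.79/12.3)^(0.4) = 208.8 K.

T₂ ≈ 209 K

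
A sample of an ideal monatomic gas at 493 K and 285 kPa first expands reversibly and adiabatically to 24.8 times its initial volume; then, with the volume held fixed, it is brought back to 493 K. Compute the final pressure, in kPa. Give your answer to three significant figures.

P₃ ≈ 11.5 kPa

For a monatomic ideal gas γ = 5/3.
Adiabatic step (PV^γ = const): P₂ = 285×(1/24.8)^(5/3) = 1.351 kPa; T₂ = 493×(1/24.8)^(2/3) = 57.97 K.
Isochoric: P₃ = P₂(T₃/T₂) = 1.351 × (493/57.97) = 11.49 kPa.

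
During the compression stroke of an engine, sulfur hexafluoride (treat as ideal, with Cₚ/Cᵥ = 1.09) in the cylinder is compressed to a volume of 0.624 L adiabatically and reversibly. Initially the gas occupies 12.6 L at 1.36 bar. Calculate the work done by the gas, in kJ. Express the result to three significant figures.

P₂ = P₁(V₁/V₂)^γ = 1.36×(12.6/0.624)^(1.09) = 35.99 bar.
For a reversible adiabat, W_by_gas = (P₁V₁ − P₂V₂)/(γ−1).
W_by = (136000×0.0126 − 3.599×10^6×0.000624) / (0.09) = -5914 J.

W ≈ -5.91 kJ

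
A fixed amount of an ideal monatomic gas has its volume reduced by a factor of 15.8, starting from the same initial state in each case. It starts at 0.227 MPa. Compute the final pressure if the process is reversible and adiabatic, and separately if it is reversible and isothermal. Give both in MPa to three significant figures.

adiabatic: 22.6 MPa; isothermal: 3.59 MPa

For a monatomic ideal gas γ = 5/3.
Isothermal: P₂ = P₁(V₁/V₂) = 0.227×15.8 = 3.587 MPa.
Adiabatic: P₂ = P₁(V₁/V₂)^γ = 0.227×15.8^(5/3) = 22.58 MPa.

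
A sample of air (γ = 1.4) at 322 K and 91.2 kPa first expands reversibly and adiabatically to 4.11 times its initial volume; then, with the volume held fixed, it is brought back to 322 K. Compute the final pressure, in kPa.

Adiabatic step (PV^γ = const): P₂ = 91.2×(1/4.11)^(1.4) = 12.61 kPa; T₂ = 322×(1/4.11)^(0.4) = 182.9 K.
Isochoric: P₃ = P₂(T₃/T₂) = 12.61 × (322/182.9) = 22.19 kPa.

P₃ ≈ 22.2 kPa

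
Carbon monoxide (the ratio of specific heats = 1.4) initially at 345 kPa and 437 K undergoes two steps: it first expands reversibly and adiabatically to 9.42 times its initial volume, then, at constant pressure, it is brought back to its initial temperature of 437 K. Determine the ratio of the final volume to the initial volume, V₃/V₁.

V₃/V₁ ≈ 23.1

Adiabatic step: V₂/V₁ = 9.42; T₂ = T₁·(1/9.42)^(0.4) = 178.2 K.
Isobaric step: V₃/V₂ = T₃/T₂ = 437/178.2.
V₃/V₁ = (V₂/V₁)(V₃/V₂) = 9.42 × (437/178.2) = 23.1.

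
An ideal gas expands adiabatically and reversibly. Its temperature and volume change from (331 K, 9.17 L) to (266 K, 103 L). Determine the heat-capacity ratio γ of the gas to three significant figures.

TV^(γ−1) = const ⇒ γ − 1 = ln(T₂/T₁) / ln(V₁/V₂).
γ = 1 + ln(266/331) / ln(9.17/103) = 1.09.

γ ≈ 1.09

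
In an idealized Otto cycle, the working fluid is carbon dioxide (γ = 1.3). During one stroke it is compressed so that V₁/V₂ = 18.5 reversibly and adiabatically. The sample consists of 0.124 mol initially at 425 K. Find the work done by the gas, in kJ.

Adiabatic: T₁V₁^(γ−1) = T₂V₂^(γ−1) ⇒ T₂ = T₁ (V₁/V₂)^(γ−1).
T₂ = 425 × 18.5^(0.3) = 1020 K.
Q = 0, so ΔU = W_on_gas = nCᵥΔT with Cᵥ = R/(γ−1) = 27.71 J/(mol·K).
ΔU = 0.124 × 27.71 × (1020 − 425) = 2044 J.
Work done by the gas = −ΔU = -2044 J.

W ≈ -2.04 kJ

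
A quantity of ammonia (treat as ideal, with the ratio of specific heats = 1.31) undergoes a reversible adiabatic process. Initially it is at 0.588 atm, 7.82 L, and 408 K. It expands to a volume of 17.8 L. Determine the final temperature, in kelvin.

For a reversible adiabat TV^(γ−1) is constant, so T₂ = T₁ (V₁/V₂)^(γ−1).
T₂ = 408 × (7.82/17.8)^(0.31) = 316.2 K.

T₂ ≈ 316 K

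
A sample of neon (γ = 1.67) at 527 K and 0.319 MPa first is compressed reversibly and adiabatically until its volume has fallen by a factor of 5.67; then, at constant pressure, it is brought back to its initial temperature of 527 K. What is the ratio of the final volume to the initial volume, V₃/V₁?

V₃/V₁ ≈ 0.0551

Adiabatic step: V₂/V₁ = 0.1764; T₂ = T₁·5.67^(0.67) = 1685 K.
Isobaric step: V₃/V₂ = T₃/T₂ = 527/1685.
V₃/V₁ = (V₂/V₁)(V₃/V₂) = 0.1764 × (527/1685) = 0.05515.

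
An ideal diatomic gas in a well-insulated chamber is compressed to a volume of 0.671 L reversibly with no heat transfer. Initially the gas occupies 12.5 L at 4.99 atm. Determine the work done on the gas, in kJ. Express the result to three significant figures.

γ = 7/5 for a diatomic ideal gas.
P₂ = P₁(V₁/V₂)^γ = 4.99×(12.5/0.671)^(7/5) = 299.5 atm.
For a reversible adiabat, W_by_gas = (P₁V₁ − P₂V₂)/(γ−1).
W_by = (505600×0.0125 − 3.034×10^7×0.000671) / (2/5) = -35100 J.
W_on_gas = −W_by = 35100 J.

W ≈ 35.1 kJ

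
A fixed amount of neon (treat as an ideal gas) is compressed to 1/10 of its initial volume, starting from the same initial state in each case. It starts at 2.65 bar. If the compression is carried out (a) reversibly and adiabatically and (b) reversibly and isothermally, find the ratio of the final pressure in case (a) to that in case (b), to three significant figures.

P_adiabatic / P_isothermal ≈ 4.64

For a monatomic ideal gas γ = 5/3.
Isothermal: P_b = P₁(V₁/V₂) = 2.65×10.
Adiabatic: P_a = P₁(V₁/V₂)^γ = 2.65×10^(5/3).
P_a/P_b = (V₁/V₂)^(γ−1) = 10^(2/3) = 4.642.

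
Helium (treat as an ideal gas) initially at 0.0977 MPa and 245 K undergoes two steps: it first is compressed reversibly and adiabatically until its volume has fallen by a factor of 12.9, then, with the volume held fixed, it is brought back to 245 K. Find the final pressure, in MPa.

For a monatomic ideal gas γ = 5/3.
Adiabatic step (PV^γ = const): P₂ = 0.0977×12.9^(5/3) = 6.932 MPa; T₂ = 245×12.9^(2/3) = 1348 K.
Isochoric: P₃ = P₂(T₃/T₂) = 6.932 × (245/1348) = 1.26 MPa.

P₃ ≈ 1.26 MPa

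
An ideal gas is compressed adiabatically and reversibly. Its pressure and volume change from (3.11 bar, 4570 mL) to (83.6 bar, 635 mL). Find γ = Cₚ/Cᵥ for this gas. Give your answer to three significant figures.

γ ≈ 1.67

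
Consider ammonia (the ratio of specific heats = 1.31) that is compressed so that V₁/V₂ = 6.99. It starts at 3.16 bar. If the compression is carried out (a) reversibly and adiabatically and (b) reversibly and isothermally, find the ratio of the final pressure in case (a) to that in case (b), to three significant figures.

P_adiabatic / P_isothermal ≈ 1.83

Isothermal: P_b = P₁(V₁/V₂) = 3.16×6.99.
Adiabatic: P_a = P₁(V₁/V₂)^γ = 3.16×6.99^(1.31).
P_a/P_b = (V₁/V₂)^(γ−1) = 6.99^(0.31) = 1.827.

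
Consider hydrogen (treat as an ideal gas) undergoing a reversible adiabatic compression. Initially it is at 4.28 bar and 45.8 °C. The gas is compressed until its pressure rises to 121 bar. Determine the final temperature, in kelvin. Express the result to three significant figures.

T₂ ≈ 829 K

Adiabatic: T₂/T₁ = (P₂/P₁)^((γ−1)/γ).
For a diatomic ideal gas γ = 7/5, so (γ−1)/γ = 2/7.
T₁ = 45.8 °C = 318.9 K.
T₂ = 318.9 × (121/4.28)^(2/7) = 828.7 K.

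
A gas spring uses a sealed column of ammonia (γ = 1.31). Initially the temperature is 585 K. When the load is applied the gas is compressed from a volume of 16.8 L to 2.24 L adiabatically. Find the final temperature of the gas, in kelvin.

Adiabatic: T₁V₁^(γ−1) = T₂V₂^(γ−1) ⇒ T₂ = T₁ (V₁/V₂)^(γ−1).
T₂ = 585 × (16.8/2.24)^(0.31) = 1093 K.

T₂ ≈ 1090 K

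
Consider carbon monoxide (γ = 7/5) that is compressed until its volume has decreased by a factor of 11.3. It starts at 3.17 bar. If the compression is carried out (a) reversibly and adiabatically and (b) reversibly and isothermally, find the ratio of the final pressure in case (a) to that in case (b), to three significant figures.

Isothermal: P_b = P₁(V₁/V₂) = 3.17×11.3.
Adiabatic: P_a = P₁(V₁/V₂)^γ = 3.17×11.3^(7/5).
P_a/P_b = (V₁/V₂)^(γ−1) = 11.3^(2/5) = 2.638.

P_adiabatic / P_isothermal ≈ 2.64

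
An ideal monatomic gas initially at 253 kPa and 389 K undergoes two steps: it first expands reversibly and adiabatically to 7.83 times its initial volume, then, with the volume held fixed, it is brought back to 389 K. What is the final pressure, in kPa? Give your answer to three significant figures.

P₃ ≈ 32.3 kPa

For a monatomic ideal gas γ = 5/3.
Adiabatic step (PV^γ = const): P₂ = 253×(1/7.83)^(5/3) = 8.194 kPa; T₂ = 389×(1/7.83)^(2/3) = 98.65 K.
Isochoric: P₃ = P₂(T₃/T₂) = 8.194 × (389/98.65) = 32.31 kPa.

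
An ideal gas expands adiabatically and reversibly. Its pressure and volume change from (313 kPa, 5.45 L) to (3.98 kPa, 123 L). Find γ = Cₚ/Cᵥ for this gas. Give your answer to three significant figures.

PV^γ = const ⇒ γ = ln(P₂/P₁) / ln(V₁/V₂).
γ = ln(3.98/313) / ln(5.45/123) = 1.401.

γ ≈ 1.40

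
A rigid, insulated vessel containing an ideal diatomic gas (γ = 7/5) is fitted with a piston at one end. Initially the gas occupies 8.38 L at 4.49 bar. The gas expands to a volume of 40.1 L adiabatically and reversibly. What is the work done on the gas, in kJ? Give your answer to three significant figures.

P₂ = P₁(V₁/V₂)^γ = 4.49×(8.38/40.1)^(7/5) = 0.5016 bar.
For a reversible adiabat, W_by_gas = (P₁V₁ − P₂V₂)/(γ−1).
W_by = (449000×0.00838 − 50160×0.0401) / (2/5) = 4378 J.
W_on_gas = −W_by = -4378 J.

W ≈ -4.38 kJ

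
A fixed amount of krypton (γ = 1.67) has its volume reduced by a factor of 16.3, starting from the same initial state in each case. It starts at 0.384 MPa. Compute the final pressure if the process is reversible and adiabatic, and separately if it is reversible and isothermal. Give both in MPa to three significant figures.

Isothermal: P₂ = P₁(V₁/V₂) = 0.384×16.3 = 6.259 MPa.
Adiabatic: P₂ = P₁(V₁/V₂)^γ = 0.384×16.3^(1.67) = 40.61 MPa.

adiabatic: 40.6 MPa; isothermal: 6.26 MPa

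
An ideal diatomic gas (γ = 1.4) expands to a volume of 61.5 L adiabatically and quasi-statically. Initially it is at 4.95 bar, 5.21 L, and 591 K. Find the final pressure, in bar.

P₂ ≈ 0.156 bar

Adiabatic: P₁V₁^γ = P₂V₂^γ ⇒ P₂ = P₁ (V₁/V₂)^γ.
P₂ = 4.95 × (5.21/61.5)^(1.4) = 0.1562 bar.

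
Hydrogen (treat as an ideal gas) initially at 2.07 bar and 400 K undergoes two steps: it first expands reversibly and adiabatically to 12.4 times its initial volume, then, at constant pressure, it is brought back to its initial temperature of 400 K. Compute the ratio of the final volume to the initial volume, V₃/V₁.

V₃/V₁ ≈ 33.9

For a diatomic ideal gas γ = 7/5.
Adiabatic step: V₂/V₁ = 12.4; T₂ = T₁·(1/12.4)^(2/5) = 146.1 K.
Isobaric step: V₃/V₂ = T₃/T₂ = 400/146.1.
V₃/V₁ = (V₂/V₁)(V₃/V₂) = 12.4 × (400/146.1) = 33.95.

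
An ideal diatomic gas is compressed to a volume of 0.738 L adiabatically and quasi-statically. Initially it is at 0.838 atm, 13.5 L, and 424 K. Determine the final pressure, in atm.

Adiabatic: P₁V₁^γ = P₂V₂^γ ⇒ P₂ = P₁ (V₁/V₂)^γ.
γ = 7/5 for a diatomic ideal gas.
P₂ = 0.838 × (13.5/0.738)^(7/5) = 49.03 atm.

P₂ ≈ 49.0 atm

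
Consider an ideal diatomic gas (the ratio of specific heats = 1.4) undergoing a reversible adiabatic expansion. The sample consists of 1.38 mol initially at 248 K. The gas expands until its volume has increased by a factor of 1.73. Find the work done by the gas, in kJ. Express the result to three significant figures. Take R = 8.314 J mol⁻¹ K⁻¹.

W ≈ 1.40 kJ

Adiabatic: T₁V₁^(γ−1) = T₂V₂^(γ−1) ⇒ T₂ = T₁ (V₁/V₂)^(γ−1).
T₂ = 248 × (1/1.73)^(0.4) = 199.2 K.
Q = 0, so ΔU = W_on_gas = nCᵥΔT with Cᵥ = R/(γ−1) = 20.79 J/(mol·K).
ΔU = 1.38 × 20.79 × (199.2 − 248) = -1400 J.
Work done by the gas = −ΔU = 1400 J.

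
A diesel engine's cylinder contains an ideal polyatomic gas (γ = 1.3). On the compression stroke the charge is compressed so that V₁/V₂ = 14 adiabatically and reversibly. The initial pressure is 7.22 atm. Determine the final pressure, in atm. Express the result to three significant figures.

Since PV^γ is constant along a reversible adiabat, P₂ = P₁ (V₁/V₂)^γ.
P₂ = 7.22 × 14^(1.3) = 223.1 atm.

P₂ ≈ 223 atm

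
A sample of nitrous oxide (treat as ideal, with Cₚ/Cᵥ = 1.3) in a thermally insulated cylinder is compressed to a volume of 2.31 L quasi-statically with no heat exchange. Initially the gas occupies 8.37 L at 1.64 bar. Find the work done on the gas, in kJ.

W ≈ 2.16 kJ

P₂ = P₁(V₁/V₂)^γ = 1.64×(8.37/2.31)^(1.3) = 8.744 bar.
For a reversible adiabat, W_by_gas = (P₁V₁ − P₂V₂)/(γ−1).
W_by = (164000×0.00837 − 874400×0.00231) / (0.3) = -2157 J.
W_on_gas = −W_by = 2157 J.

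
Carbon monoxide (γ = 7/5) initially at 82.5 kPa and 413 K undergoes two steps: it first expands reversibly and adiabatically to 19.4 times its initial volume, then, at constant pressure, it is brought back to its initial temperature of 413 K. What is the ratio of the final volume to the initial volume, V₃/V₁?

V₃/V₁ ≈ 63.5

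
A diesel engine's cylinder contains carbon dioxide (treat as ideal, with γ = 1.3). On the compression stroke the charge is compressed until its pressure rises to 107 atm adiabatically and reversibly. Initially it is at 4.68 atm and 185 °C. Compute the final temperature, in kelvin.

T₂ ≈ 943 K

Adiabatic: T₂/T₁ = (P₂/P₁)^((γ−1)/γ).
T₁ = 185 °C = 458.1 K.
T₂ = 458.1 × (107/4.68)^(0.231) = 943.3 K.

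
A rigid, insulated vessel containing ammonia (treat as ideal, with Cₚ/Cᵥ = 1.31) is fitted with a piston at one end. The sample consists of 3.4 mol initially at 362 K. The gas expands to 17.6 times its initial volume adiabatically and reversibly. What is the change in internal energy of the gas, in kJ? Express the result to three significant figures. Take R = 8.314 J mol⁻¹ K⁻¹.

ΔU ≈ -19.4 kJ

Adiabatic: T₁V₁^(γ−1) = T₂V₂^(γ−1) ⇒ T₂ = T₁ (V₁/V₂)^(γ−1).
T₂ = 362 × (1/17.6)^(0.31) = 148.8 K.
Q = 0, so ΔU = W_on_gas = nCᵥΔT with Cᵥ = R/(γ−1) = 26.82 J/(mol·K).
ΔU = 3.4 × 26.82 × (148.8 − 362) = -19440 J.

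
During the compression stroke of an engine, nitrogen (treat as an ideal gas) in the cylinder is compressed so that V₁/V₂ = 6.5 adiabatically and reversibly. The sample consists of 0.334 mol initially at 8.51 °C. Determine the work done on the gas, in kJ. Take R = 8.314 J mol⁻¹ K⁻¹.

W ≈ 2.18 kJ

For a reversible adiabat TV^(γ−1) is constant, so T₂ = T₁ (V₁/V₂)^(γ−1).
γ = 7/5 for a diatomic ideal gas, so γ−1 = 2/5.
T₁ = 8.51 °C = 281.7 K.
T₂ = 281.7 × 6.5^(2/5) = 595.5 K.
Q = 0, so ΔU = W_on_gas = nCᵥΔT with Cᵥ = R/(γ−1) = 20.79 J/(mol·K).
ΔU = 0.334 × 20.79 × (595.5 − 281.7) = 2179 J.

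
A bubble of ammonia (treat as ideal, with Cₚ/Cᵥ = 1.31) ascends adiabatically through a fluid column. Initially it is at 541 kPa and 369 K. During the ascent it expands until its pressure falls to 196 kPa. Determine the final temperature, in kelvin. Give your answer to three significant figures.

Along an adiabat T P^((1−γ)/γ) is constant, so T₂ = T₁ (P₂/P₁)^((γ−1)/γ).
T₂ = 369 × (196/541)^(0.237) = 290.2 K.

T₂ ≈ 290 K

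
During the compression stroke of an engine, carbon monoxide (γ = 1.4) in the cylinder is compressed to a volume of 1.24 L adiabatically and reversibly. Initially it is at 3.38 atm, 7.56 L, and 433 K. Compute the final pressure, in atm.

Since PV^γ is constant along a reversible adiabat, P₂ = P₁ (V₁/V₂)^γ.
P₂ = 3.38 × (7.56/1.24)^(1.4) = 42.47 atm.

P₂ ≈ 42.5 atm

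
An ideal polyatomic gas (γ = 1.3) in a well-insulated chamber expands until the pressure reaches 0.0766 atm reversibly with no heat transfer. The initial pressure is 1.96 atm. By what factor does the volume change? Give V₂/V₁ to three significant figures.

V₂/V₁ ≈ 12.1

From PV^γ = const, V₂/V₁ = (P₁/P₂)^(1/γ).
V₂/V₁ = (1.96/0.0766)^(0.769) = 12.11.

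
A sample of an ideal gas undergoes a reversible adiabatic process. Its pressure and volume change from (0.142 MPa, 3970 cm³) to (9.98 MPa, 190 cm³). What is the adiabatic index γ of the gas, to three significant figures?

γ ≈ 1.40

PV^γ = const ⇒ γ = ln(P₂/P₁) / ln(V₁/V₂).
γ = ln(9.98/0.142) / ln(3970/190) = 1.399.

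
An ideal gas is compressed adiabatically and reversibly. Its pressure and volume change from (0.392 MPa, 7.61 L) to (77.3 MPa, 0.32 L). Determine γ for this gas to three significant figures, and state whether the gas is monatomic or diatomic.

PV^γ = const ⇒ γ = ln(P₂/P₁) / ln(V₁/V₂).
γ = ln(77.3/0.392) / ln(7.61/0.32) = 1.668.
γ ≈ 1.67 is close to 5/3, so the gas is monatomic.

γ ≈ 1.67; monatomic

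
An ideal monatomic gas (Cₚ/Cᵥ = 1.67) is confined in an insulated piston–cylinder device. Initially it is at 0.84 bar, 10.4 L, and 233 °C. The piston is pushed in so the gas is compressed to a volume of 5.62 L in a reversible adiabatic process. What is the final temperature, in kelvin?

T₂ ≈ 764 K

For a reversible adiabat TV^(γ−1) is constant, so T₂ = T₁ (V₁/V₂)^(γ−1).
T₁ = 233 °C = 506.1 K.
T₂ = 506.1 × (10.4/5.62)^(0.67) = 764.5 K.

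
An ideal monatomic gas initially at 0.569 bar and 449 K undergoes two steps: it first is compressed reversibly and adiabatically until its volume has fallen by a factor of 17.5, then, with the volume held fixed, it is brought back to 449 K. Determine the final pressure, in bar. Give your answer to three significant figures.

For a monatomic ideal gas γ = 5/3.
Adiabatic step (PV^γ = const): P₂ = 0.569×17.5^(5/3) = 67.12 bar; T₂ = 449×17.5^(2/3) = 3026 K.
Isochoric: P₃ = P₂(T₃/T₂) = 67.12 × (449/3026) = 9.957 bar.

P₃ ≈ 9.96 bar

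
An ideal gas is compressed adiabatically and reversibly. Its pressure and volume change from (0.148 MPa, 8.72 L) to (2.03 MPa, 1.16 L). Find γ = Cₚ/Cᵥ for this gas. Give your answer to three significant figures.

γ ≈ 1.30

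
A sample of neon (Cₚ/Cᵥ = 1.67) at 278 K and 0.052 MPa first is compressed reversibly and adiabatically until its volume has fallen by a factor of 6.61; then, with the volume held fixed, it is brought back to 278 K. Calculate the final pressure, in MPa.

P₃ ≈ 0.344 MPa

Adiabatic step (PV^γ = const): P₂ = 0.052×6.61^(1.67) = 1.218 MPa; T₂ = 278×6.61^(0.67) = 985.3 K.
Isochoric: P₃ = P₂(T₃/T₂) = 1.218 × (278/985.3) = 0.3437 MPa.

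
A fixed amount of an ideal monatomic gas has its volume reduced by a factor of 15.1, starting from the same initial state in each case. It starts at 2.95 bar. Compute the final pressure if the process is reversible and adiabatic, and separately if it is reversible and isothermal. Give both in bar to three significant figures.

adiabatic: 272 bar; isothermal: 44.5 bar

For a monatomic ideal gas γ = 5/3.
Isothermal: P₂ = P₁(V₁/V₂) = 2.95×15.1 = 44.55 bar.
Adiabatic: P₂ = P₁(V₁/V₂)^γ = 2.95×15.1^(5/3) = 272.1 bar.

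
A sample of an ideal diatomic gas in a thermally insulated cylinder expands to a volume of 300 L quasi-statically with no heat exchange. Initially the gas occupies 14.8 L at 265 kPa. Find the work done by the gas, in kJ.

γ = 7/5 for a diatomic ideal gas.
P₂ = P₁(V₁/V₂)^γ = 265×(14.8/300)^(7/5) = 3.923 kPa.
For a reversible adiabat, W_by_gas = (P₁V₁ − P₂V₂)/(γ−1).
W_by = (265000×0.0148 − 3923×0.3) / (2/5) = 6863 J.

W ≈ 6.86 kJ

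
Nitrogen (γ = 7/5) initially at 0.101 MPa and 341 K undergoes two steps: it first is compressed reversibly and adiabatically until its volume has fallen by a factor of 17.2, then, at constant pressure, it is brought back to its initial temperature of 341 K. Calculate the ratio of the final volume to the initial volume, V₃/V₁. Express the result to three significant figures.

V₃/V₁ ≈ 0.0186

Adiabatic step: V₂/V₁ = 0.05814; T₂ = T₁·17.2^(2/5) = 1064 K.
Isobaric step: V₃/V₂ = T₃/T₂ = 341/1064.
V₃/V₁ = (V₂/V₁)(V₃/V₂) = 0.05814 × (341/1064) = 0.01863.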